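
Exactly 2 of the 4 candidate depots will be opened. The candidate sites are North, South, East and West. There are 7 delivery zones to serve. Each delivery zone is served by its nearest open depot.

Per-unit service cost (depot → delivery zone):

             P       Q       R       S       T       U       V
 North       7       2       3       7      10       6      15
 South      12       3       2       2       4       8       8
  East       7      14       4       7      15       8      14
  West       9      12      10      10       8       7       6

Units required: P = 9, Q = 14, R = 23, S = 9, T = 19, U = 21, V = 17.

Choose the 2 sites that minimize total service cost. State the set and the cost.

Choose North and South; total service cost 493.

With exactly 2 open, each delivery zone uses its cheapest among the chosen.
{North, South}: P→North 7·9=63, Q→North 2·14=28, R→South 2·23=46, S→South 2·9=18, T→South 4·19=76, U→North 6·21=126, V→South 8·17=136. Service cost 493.
{South, West}: service cost 512
{South, East}: service cost 549
Among all 6 size-2 choices, {North, South} is lowest.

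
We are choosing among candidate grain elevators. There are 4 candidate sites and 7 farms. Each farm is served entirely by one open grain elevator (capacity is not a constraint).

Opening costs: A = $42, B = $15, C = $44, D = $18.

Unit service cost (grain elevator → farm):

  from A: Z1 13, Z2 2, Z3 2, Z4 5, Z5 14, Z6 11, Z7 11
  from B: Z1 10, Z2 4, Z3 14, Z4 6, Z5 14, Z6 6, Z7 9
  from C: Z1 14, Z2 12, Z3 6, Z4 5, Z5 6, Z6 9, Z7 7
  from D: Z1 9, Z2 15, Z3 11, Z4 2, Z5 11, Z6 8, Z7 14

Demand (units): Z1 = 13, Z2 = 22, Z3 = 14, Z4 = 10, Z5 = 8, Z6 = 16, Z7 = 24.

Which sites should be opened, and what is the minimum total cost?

For any fixed open set, each farm goes to its cheapest open site; total = fixed + service.
{A, B, C, D}: Z1→D 9·13=117, Z2→A 2·22=44, Z3→A 2·14=28, Z4→D 2·10=20, Z5→C 6·8=48, Z6→B 6·16=96, Z7→C 7·24=168. Service 521; fixed 119; total 640.
{A, C, D}: service 553 + fixed 104 = 657
{A, B, C}: service 564 + fixed 101 = 665
{B}: service 898 + fixed 15 = 913
No other subset beats 640.

Open A, B, C and D; minimum total cost 640.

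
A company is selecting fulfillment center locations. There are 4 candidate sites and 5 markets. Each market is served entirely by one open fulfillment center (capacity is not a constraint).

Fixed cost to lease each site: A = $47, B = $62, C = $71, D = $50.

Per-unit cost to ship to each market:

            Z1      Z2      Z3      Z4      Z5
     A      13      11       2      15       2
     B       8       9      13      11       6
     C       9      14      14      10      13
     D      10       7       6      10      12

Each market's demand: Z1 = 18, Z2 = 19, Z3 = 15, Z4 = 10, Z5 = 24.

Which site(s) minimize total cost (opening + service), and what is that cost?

Open A and D; minimum total cost 588.

For any fixed open set, each market goes to its cheapest open site; total = fixed + service.
{A, D}: Z1→D 10·18=180, Z2→D 7·19=133, Z3→A 2·15=30, Z4→D 10·10=100, Z5→A 2·24=48. Service 491; fixed 97; total 588.
{A, B}: service 503 + fixed 109 = 612
{A, B, D}: service 455 + fixed 159 = 614
{A, B, C, D}: Z1→B 8·18=144, Z2→D 7·19=133, Z3→A 2·15=30, Z4→C 10·10=100, Z5→A 2·24=48. Service 455; fixed 230; total 685.
No other subset beats 588.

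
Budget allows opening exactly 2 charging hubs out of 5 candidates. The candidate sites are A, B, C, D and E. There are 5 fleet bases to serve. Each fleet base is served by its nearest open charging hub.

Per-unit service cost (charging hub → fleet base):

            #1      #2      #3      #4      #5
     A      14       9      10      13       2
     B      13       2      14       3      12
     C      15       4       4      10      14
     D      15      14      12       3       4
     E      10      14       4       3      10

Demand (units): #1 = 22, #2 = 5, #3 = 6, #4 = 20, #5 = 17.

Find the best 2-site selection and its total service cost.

With exactly 2 open, each fleet base uses its cheapest among the chosen.
{A, E}: #1→E 10·22=220, #2→A 9·5=45, #3→E 4·6=24, #4→E 3·20=60, #5→A 2·17=34. Service cost 383.
{D, E}: service cost 442
{A, B}: service cost 450
Among all 10 size-2 choices, {A, E} is lowest.

Choose A and E; total service cost 383.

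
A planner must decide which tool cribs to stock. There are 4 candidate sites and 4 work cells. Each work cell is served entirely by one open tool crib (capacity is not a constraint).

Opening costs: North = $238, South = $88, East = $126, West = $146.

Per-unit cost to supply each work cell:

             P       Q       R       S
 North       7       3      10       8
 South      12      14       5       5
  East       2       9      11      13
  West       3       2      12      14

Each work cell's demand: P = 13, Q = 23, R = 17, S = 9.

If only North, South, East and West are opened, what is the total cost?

Total cost: 800

Each work cell is assigned to its cheapest site among the open ones.
{North, South, East, West}: P→East 2·13=26, Q→West 2·23=46, R→South 5·17=85, S→South 5·9=45. Service 202; fixed 598; total 800.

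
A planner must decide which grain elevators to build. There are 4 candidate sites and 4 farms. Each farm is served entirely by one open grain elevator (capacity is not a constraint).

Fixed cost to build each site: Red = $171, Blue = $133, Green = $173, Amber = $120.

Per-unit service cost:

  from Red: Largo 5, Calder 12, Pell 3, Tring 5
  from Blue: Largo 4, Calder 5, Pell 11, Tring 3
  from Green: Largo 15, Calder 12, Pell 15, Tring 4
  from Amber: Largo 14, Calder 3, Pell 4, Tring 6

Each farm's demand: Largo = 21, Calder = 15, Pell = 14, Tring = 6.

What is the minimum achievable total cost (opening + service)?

Minimum total cost: 456

For any fixed open set, each farm goes to its cheapest open site; total = fixed + service.
{Blue, Amber}: Largo→Blue 4·21=84, Calder→Amber 3·15=45, Pell→Amber 4·14=56, Tring→Blue 3·6=18. Service 203; fixed 253; total 456.
{Blue}: service 331 + fixed 133 = 464
{Red, Amber}: service 222 + fixed 291 = 513
{Red, Blue, Green, Amber}: service 189 + fixed 597 = 786
No other subset beats 456.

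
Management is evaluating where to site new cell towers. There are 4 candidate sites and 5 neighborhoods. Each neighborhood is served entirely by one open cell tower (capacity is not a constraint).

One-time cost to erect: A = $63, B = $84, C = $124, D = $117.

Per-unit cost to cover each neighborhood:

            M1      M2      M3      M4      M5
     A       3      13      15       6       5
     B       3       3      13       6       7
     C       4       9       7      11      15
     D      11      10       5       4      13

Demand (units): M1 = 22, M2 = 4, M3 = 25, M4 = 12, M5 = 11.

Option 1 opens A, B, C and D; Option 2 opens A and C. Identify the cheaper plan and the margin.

Option 2 is cheaper by 103.

Option 1: {A, B, C, D}: M1→A 3·22=66, M2→B 3·4=12, M3→D 5·25=125, M4→D 4·12=48, M5→A 5·11=55. Service 306; fixed 388; total 694.
Option 2: {A, C}: M1→A 3·22=66, M2→C 9·4=36, M3→C 7·25=175, M4→A 6·12=72, M5→A 5·11=55. Service 404; fixed 187; total 591.
Difference: |694 − 591| = 103.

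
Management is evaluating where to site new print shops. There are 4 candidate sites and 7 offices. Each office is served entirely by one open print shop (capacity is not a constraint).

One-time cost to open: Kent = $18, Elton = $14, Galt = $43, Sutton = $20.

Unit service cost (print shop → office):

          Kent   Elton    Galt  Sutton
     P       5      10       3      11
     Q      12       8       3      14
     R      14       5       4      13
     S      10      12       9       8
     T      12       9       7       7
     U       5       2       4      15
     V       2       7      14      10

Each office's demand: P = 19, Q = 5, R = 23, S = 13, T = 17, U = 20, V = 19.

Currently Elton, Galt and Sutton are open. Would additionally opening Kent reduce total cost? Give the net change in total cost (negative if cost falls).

Yes — net change −77 (cost falls by 77).

Current service cost with {Elton, Galt, Sutton}: 560.
Adding Kent: each office re-picks its cheapest; new service cost 465, saving 95.
Extra fixed cost: 18. Net change = 18 − 95 = -77.
(Totals: 637 → 560.)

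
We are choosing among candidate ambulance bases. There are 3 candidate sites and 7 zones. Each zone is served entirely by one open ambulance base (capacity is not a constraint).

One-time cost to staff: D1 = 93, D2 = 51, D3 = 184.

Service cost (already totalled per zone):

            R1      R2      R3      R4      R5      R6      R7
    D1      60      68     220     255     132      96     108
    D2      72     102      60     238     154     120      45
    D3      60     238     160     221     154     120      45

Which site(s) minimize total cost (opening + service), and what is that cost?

For any fixed open set, each zone goes to its cheapest open site; total = fixed + service.
{D2}: R1→D2 72, R2→D2 102, R3→D2 60, R4→D2 238, R5→D2 154, R6→D2 120, R7→D2 45. Service 791; fixed 51; total 842.
{D1, D2}: R1→D1 60, R2→D1 68, R3→D2 60, R4→D2 238, R5→D1 132, R6→D1 96, R7→D2 45. Service 699; fixed 144; total 843.
{D2, D3}: service 762 + fixed 235 = 997
{D1, D2, D3}: service 682 + fixed 328 = 1010
No other subset beats 842.

Open D2 only; minimum total cost 842.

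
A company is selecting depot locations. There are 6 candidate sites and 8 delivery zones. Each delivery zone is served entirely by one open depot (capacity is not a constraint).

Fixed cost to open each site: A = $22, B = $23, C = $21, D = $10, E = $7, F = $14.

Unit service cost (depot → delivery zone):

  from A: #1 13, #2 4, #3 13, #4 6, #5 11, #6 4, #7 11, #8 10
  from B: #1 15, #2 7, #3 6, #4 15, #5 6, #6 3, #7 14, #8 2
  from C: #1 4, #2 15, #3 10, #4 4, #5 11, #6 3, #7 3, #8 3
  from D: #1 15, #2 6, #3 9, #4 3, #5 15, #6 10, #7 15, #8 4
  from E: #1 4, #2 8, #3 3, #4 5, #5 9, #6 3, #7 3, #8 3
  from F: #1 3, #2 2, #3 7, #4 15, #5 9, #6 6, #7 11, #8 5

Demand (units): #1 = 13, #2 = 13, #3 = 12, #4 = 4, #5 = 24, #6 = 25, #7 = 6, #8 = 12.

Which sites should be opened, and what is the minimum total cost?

For any fixed open set, each delivery zone goes to its cheapest open site; total = fixed + service.
{B, E, F}: #1→F 3·13=39, #2→F 2·13=26, #3→E 3·12=36, #4→E 5·4=20, #5→B 6·24=144, #6→B 3·25=75, #7→E 3·6=18, #8→B 2·12=24. Service 382; fixed 44; total 426.
{B, D, E, F}: service 374 + fixed 54 = 428
{B, C, E, F}: service 378 + fixed 65 = 443
{A, B, C, D, E, F}: service 374 + fixed 97 = 471
No other subset beats 426.

Open B, E and F; minimum total cost 426.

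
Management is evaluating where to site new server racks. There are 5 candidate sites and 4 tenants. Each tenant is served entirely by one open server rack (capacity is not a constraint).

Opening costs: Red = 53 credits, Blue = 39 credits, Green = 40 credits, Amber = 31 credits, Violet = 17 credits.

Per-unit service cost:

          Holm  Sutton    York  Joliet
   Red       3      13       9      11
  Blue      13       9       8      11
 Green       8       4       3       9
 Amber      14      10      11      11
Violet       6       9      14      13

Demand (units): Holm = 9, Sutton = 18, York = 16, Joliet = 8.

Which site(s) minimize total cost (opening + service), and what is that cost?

For any fixed open set, each tenant goes to its cheapest open site; total = fixed + service.
{Green, Violet}: Holm→Violet 6·9=54, Sutton→Green 4·18=72, York→Green 3·16=48, Joliet→Green 9·8=72. Service 246; fixed 57; total 303.
{Green}: Holm→Green 8·9=72, Sutton→Green 4·18=72, York→Green 3·16=48, Joliet→Green 9·8=72. Service 264; fixed 40; total 304.
{Red, Green}: service 219 + fixed 93 = 312
{Red, Blue, Green, Amber, Violet}: service 219 + fixed 180 = 399
No other subset beats 303.

Open Green and Violet; minimum total cost 303.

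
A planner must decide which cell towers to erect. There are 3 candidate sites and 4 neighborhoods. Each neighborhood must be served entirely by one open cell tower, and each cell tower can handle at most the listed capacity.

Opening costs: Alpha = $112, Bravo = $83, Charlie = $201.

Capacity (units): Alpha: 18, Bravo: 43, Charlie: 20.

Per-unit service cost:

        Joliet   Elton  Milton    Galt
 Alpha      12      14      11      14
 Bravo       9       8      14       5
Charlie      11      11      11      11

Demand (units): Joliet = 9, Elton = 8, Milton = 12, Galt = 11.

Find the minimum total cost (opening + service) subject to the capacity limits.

Open {Bravo}: Joliet→Bravo 9·9=81, Elton→Bravo 8·8=64, Milton→Bravo 14·12=168, Galt→Bravo 5·11=55.
Loads: Bravo carries 40/43. Service 368; fixed 83; total 451.
Next best feasible plan costs 527.

Minimum total cost: 451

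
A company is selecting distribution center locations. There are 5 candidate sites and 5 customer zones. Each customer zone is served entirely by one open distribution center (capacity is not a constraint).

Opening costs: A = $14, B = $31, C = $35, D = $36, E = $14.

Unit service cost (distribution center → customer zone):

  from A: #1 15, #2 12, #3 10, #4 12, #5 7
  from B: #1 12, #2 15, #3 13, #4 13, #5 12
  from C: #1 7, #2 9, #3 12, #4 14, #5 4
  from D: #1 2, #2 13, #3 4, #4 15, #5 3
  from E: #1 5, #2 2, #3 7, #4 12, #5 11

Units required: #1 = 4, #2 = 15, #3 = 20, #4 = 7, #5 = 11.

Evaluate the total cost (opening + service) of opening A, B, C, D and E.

Total cost: 365

Each customer zone is assigned to its cheapest site among the open ones.
{A, B, C, D, E}: #1→D 2·4=8, #2→E 2·15=30, #3→D 4·20=80, #4→A 12·7=84, #5→D 3·11=33. Service 235; fixed 130; total 365.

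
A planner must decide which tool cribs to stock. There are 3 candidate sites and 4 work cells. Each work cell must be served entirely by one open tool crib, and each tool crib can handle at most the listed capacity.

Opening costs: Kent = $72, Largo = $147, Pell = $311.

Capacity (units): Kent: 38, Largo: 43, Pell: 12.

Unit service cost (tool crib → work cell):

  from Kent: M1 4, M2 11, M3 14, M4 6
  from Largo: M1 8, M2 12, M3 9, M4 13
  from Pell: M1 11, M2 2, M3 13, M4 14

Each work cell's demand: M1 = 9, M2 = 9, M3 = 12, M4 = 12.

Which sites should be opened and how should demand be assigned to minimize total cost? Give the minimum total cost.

Minimum total cost: 534

Open {Kent, Largo}: M1→Kent 4·9=36, M2→Kent 11·9=99, M3→Largo 9·12=108, M4→Kent 6·12=72.
Loads: Kent carries 30/38, Largo carries 12/43. Service 315; fixed 219; total 534.
Next best feasible plan costs 543.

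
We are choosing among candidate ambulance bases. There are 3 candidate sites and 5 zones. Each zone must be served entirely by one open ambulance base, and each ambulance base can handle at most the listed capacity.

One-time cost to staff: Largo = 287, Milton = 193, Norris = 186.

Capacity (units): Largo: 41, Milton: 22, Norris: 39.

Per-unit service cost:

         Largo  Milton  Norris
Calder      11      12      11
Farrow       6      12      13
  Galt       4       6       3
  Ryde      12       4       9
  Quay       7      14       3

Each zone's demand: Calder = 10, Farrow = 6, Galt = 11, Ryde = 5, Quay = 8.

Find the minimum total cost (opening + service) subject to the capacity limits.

Open {Largo}: Calder→Largo 11·10=110, Farrow→Largo 6·6=36, Galt→Largo 4·11=44, Ryde→Largo 12·5=60, Quay→Largo 7·8=56.
Loads: Largo carries 40/41. Service 306; fixed 287; total 593.
Next best feasible plan costs 638.

Minimum total cost: 593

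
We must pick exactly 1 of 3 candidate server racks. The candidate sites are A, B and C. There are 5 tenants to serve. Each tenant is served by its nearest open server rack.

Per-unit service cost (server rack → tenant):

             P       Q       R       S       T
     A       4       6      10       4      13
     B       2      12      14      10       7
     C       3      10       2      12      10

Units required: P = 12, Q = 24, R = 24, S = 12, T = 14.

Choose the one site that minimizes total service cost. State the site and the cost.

With exactly 1 open, each tenant uses its cheapest among the chosen.
{C}: P→C 3·12=36, Q→C 10·24=240, R→C 2·24=48, S→C 12·12=144, T→C 10·14=140. Service cost 608.
{A}: service cost 662
{B}: service cost 866
Among all 3 size-1 choices, {C} is lowest.

Choose C only; total service cost 608.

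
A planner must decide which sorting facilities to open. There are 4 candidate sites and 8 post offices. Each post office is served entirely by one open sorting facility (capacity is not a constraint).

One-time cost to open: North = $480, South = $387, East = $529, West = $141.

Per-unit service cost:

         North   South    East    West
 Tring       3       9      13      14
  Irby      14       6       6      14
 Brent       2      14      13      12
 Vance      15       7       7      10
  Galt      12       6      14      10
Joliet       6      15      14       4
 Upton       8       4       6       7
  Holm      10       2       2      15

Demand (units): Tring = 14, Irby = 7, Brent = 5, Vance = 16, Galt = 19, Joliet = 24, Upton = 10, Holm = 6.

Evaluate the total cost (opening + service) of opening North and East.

Each post office is assigned to its cheapest site among the open ones.
{North, East}: Tring→North 3·14=42, Irby→East 6·7=42, Brent→North 2·5=10, Vance→East 7·16=112, Galt→North 12·19=228, Joliet→North 6·24=144, Upton→East 6·10=60, Holm→East 2·6=12. Service 650; fixed 1009; total 1659.

Total cost: 1659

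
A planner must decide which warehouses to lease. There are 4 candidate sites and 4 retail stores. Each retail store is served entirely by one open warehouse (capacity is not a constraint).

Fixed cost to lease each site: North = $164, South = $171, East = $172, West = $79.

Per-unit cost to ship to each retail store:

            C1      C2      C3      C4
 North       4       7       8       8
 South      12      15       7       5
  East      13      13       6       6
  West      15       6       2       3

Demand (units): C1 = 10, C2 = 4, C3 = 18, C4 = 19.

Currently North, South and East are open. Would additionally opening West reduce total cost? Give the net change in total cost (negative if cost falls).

Current service cost with {North, South, East}: 271.
Adding West: each retail store re-picks its cheapest; new service cost 157, saving 114.
Extra fixed cost: 79. Net change = 79 − 114 = -35.
(Totals: 778 → 743.)

Yes — net change −35 (cost falls by 35).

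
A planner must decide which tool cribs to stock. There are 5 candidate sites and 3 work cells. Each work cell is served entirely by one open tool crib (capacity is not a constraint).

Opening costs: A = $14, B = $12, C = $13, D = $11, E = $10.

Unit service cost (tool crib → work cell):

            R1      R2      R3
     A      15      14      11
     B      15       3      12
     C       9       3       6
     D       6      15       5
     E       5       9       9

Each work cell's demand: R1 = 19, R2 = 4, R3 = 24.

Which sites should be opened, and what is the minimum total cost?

For any fixed open set, each work cell goes to its cheapest open site; total = fixed + service.
{B, D, E}: R1→E 5·19=95, R2→B 3·4=12, R3→D 5·24=120. Service 227; fixed 33; total 260.
{C, D, E}: R1→E 5·19=95, R2→C 3·4=12, R3→D 5·24=120. Service 227; fixed 34; total 261.
{B, D}: service 246 + fixed 23 = 269
{A, B, C, D, E}: service 227 + fixed 60 = 287
No other subset beats 260.

Open B, D and E; minimum total cost 260.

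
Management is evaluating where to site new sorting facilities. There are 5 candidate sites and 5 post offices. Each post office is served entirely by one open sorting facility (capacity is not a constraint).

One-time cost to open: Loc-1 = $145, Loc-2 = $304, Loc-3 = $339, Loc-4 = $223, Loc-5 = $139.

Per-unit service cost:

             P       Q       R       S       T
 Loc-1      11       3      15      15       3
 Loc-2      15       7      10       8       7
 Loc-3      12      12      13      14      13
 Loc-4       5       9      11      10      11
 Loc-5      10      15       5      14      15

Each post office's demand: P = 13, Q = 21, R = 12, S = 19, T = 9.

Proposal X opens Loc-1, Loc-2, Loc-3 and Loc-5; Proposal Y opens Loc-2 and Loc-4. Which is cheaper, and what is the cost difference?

Proposal X: {Loc-1, Loc-2, Loc-3, Loc-5}: P→Loc-5 10·13=130, Q→Loc-1 3·21=63, R→Loc-5 5·12=60, S→Loc-2 8·19=152, T→Loc-1 3·9=27. Service 432; fixed 927; total 1359.
Proposal Y: {Loc-2, Loc-4}: P→Loc-4 5·13=65, Q→Loc-2 7·21=147, R→Loc-2 10·12=120, S→Loc-2 8·19=152, T→Loc-2 7·9=63. Service 547; fixed 527; total 1074.
Difference: |1359 − 1074| = 285.

Proposal Y is cheaper by 285.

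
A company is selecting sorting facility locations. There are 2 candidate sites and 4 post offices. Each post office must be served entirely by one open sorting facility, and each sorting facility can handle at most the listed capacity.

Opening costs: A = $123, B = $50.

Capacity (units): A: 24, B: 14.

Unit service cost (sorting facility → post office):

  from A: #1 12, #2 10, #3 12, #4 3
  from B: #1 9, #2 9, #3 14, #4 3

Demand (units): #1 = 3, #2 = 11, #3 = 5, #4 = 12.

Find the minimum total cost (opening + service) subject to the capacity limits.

Minimum total cost: 395

Open {A, B}: #1→B 9·3=27, #2→B 9·11=99, #3→A 12·5=60, #4→A 3·12=36.
Loads: A carries 17/24, B carries 14/14. Service 222; fixed 173; total 395.
Next best feasible plan costs 404.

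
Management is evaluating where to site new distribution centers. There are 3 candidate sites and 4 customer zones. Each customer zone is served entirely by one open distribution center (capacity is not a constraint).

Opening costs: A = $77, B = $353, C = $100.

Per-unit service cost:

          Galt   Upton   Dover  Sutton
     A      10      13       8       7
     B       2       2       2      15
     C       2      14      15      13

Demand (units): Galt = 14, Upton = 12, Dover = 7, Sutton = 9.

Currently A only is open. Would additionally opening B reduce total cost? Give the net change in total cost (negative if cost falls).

Current service cost with {A}: 415.
Adding B: each customer zone re-picks its cheapest; new service cost 129, saving 286.
Extra fixed cost: 353. Net change = 353 − 286 = 67.
(Totals: 492 → 559.)

No — net change +67 (cost rises by 67).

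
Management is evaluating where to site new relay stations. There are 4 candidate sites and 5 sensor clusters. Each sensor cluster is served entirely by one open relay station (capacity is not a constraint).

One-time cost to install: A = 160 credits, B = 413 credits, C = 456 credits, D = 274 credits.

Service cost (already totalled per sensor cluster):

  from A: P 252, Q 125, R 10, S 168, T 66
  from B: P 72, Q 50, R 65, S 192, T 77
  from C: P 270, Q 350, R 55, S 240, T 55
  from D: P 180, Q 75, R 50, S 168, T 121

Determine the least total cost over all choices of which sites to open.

Minimum total cost: 781

For any fixed open set, each sensor cluster goes to its cheapest open site; total = fixed + service.
{A}: P→A 252, Q→A 125, R→A 10, S→A 168, T→A 66. Service 621; fixed 160; total 781.
{D}: P→D 180, Q→D 75, R→D 50, S→D 168, T→D 121. Service 594; fixed 274; total 868.
{B}: service 456 + fixed 413 = 869
{A, B, C, D}: P→B 72, Q→B 50, R→A 10, S→A 168, T→C 55. Service 355; fixed 1303; total 1658.
No other subset beats 781.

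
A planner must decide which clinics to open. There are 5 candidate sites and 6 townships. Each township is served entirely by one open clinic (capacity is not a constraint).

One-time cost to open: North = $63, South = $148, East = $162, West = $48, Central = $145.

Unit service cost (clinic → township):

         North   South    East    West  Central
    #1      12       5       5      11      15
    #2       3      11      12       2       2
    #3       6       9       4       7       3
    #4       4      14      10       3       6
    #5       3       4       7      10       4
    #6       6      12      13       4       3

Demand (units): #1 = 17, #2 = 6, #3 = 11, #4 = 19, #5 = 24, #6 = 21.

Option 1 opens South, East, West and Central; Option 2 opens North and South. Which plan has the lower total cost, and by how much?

Option 2 is cheaper by 195.

Option 1: {South, East, West, Central}: #1→South 5·17=85, #2→West 2·6=12, #3→Central 3·11=33, #4→West 3·19=57, #5→South 4·24=96, #6→Central 3·21=63. Service 346; fixed 503; total 849.
Option 2: {North, South}: #1→South 5·17=85, #2→North 3·6=18, #3→North 6·11=66, #4→North 4·19=76, #5→North 3·24=72, #6→North 6·21=126. Service 443; fixed 211; total 654.
Difference: |849 − 654| = 195.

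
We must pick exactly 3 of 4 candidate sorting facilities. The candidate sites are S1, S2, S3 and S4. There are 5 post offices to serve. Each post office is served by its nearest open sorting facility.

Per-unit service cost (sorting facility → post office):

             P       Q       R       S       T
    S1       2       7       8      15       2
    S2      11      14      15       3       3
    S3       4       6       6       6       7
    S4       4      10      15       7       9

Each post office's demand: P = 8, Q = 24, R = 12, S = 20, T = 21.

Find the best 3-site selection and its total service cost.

Choose S1, S2 and S3; total service cost 334.

With exactly 3 open, each post office uses its cheapest among the chosen.
{S1, S2, S3}: P→S1 2·8=16, Q→S3 6·24=144, R→S3 6·12=72, S→S2 3·20=60, T→S1 2·21=42. Service cost 334.
{S2, S3, S4}: service cost 371
{S1, S2, S4}: service cost 382
Among all 4 size-3 choices, {S1, S2, S3} is lowest.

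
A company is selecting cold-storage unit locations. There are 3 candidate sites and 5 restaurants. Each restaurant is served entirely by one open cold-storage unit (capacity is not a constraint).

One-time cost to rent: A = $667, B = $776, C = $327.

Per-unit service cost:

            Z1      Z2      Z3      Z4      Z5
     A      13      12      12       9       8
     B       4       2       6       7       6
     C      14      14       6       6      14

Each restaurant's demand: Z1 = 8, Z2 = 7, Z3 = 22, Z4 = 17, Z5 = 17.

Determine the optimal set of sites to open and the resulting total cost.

For any fixed open set, each restaurant goes to its cheapest open site; total = fixed + service.
{C}: Z1→C 14·8=112, Z2→C 14·7=98, Z3→C 6·22=132, Z4→C 6·17=102, Z5→C 14·17=238. Service 682; fixed 327; total 1009.
{B}: service 399 + fixed 776 = 1175
{A}: service 741 + fixed 667 = 1408
{A, B, C}: service 382 + fixed 1770 = 2152
No other subset beats 1009.

Open C only; minimum total cost 1009.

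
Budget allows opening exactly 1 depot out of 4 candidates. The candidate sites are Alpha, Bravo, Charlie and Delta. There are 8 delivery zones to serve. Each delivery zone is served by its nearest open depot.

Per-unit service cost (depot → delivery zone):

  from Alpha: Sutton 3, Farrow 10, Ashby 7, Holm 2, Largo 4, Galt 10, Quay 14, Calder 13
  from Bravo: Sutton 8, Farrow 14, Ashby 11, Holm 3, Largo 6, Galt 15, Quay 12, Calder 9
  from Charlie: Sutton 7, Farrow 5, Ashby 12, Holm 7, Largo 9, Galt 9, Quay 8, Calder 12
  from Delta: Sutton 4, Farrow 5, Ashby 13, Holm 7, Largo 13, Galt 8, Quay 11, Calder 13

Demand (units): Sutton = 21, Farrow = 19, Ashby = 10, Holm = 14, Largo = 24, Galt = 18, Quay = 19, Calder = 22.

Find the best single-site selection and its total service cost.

Choose Alpha only; total service cost 1179.

With exactly 1 open, each delivery zone uses its cheapest among the chosen.
{Alpha}: Sutton→Alpha 3·21=63, Farrow→Alpha 10·19=190, Ashby→Alpha 7·10=70, Holm→Alpha 2·14=28, Largo→Alpha 4·24=96, Galt→Alpha 10·18=180, Quay→Alpha 14·19=266, Calder→Alpha 13·22=286. Service cost 1179.
{Charlie}: service cost 1254
{Delta}: service cost 1358
Among all 4 size-1 choices, {Alpha} is lowest.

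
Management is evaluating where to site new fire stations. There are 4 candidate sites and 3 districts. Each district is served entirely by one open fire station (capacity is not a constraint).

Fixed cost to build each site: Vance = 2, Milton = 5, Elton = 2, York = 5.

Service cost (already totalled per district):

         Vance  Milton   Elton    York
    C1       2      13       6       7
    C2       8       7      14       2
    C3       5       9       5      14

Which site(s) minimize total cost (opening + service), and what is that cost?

Open Vance and York; minimum total cost 16.

For any fixed open set, each district goes to its cheapest open site; total = fixed + service.
{Vance, York}: C1→Vance 2, C2→York 2, C3→Vance 5. Service 9; fixed 7; total 16.
{Vance}: service 15 + fixed 2 = 17
{Vance, Elton, York}: service 9 + fixed 9 = 18
{Vance, Milton, Elton, York}: service 9 + fixed 14 = 23
No other subset beats 16.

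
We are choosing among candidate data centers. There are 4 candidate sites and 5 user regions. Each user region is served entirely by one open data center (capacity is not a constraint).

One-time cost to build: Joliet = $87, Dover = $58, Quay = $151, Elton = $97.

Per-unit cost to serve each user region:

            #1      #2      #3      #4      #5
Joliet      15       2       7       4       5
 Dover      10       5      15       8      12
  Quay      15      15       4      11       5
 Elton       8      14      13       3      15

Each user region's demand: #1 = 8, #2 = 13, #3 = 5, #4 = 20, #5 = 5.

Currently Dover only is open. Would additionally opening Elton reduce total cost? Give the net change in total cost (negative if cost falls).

Yes — net change −29 (cost falls by 29).

Current service cost with {Dover}: 440.
Adding Elton: each user region re-picks its cheapest; new service cost 314, saving 126.
Extra fixed cost: 97. Net change = 97 − 126 = -29.
(Totals: 498 → 469.)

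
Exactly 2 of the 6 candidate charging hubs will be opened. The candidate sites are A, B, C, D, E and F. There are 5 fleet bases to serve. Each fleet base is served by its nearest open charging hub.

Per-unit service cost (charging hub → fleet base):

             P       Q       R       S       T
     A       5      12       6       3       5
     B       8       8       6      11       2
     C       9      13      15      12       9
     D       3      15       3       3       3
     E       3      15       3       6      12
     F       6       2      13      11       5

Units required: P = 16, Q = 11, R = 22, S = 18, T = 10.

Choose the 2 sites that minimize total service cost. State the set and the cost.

With exactly 2 open, each fleet base uses its cheapest among the chosen.
{D, F}: P→D 3·16=48, Q→F 2·11=22, R→D 3·22=66, S→D 3·18=54, T→D 3·10=30. Service cost 220.
{B, D}: service cost 276
{E, F}: service cost 294
Among all 15 size-2 choices, {D, F} is lowest.

Choose D and F; total service cost 220.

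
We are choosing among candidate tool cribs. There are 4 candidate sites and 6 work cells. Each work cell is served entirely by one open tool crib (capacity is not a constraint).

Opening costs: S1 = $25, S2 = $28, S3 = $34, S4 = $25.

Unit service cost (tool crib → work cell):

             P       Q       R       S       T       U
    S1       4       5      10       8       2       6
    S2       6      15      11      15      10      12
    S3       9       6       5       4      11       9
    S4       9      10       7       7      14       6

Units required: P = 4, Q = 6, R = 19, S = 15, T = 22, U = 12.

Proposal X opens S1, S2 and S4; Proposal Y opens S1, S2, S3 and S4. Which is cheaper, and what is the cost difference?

Proposal Y is cheaper by 49.

Proposal X: {S1, S2, S4}: P→S1 4·4=16, Q→S1 5·6=30, R→S4 7·19=133, S→S4 7·15=105, T→S1 2·22=44, U→S1 6·12=72. Service 400; fixed 78; total 478.
Proposal Y: {S1, S2, S3, S4}: P→S1 4·4=16, Q→S1 5·6=30, R→S3 5·19=95, S→S3 4·15=60, T→S1 2·22=44, U→S1 6·12=72. Service 317; fixed 112; total 429.
Difference: |478 − 429| = 49.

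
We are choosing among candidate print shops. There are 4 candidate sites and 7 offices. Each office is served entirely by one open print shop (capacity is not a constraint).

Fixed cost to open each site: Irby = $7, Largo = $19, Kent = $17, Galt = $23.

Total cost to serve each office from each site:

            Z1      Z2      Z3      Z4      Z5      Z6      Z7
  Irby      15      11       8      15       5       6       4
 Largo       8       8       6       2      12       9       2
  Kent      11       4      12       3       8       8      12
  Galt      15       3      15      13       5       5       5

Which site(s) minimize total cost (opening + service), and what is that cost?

For any fixed open set, each office goes to its cheapest open site; total = fixed + service.
{Irby, Largo}: Z1→Largo 8, Z2→Largo 8, Z3→Largo 6, Z4→Largo 2, Z5→Irby 5, Z6→Irby 6, Z7→Largo 2. Service 37; fixed 26; total 63.
{Irby, Kent}: service 41 + fixed 24 = 65
{Largo}: service 47 + fixed 19 = 66
{Irby, Largo, Kent, Galt}: service 31 + fixed 66 = 97
(All 15 nonempty subsets were checked; Irby and Largo is lowest.)

Open Irby and Largo; minimum total cost 63.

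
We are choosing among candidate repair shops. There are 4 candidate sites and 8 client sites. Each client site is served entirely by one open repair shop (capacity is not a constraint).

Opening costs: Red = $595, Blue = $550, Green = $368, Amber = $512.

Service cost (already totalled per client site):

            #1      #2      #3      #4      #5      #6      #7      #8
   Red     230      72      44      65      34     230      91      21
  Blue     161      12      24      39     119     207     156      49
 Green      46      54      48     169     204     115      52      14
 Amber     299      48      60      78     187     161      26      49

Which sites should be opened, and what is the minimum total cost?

For any fixed open set, each client site goes to its cheapest open site; total = fixed + service.
{Green}: #1→Green 46, #2→Green 54, #3→Green 48, #4→Green 169, #5→Green 204, #6→Green 115, #7→Green 52, #8→Green 14. Service 702; fixed 368; total 1070.
{Blue}: #1→Blue 161, #2→Blue 12, #3→Blue 24, #4→Blue 39, #5→Blue 119, #6→Blue 207, #7→Blue 156, #8→Blue 49. Service 767; fixed 550; total 1317.
{Blue, Green}: service 421 + fixed 918 = 1339
{Red, Blue, Green, Amber}: #1→Green 46, #2→Blue 12, #3→Blue 24, #4→Blue 39, #5→Red 34, #6→Green 115, #7→Amber 26, #8→Green 14. Service 310; fixed 2025; total 2335.
No other subset beats 1070.

Open Green only; minimum total cost 1070.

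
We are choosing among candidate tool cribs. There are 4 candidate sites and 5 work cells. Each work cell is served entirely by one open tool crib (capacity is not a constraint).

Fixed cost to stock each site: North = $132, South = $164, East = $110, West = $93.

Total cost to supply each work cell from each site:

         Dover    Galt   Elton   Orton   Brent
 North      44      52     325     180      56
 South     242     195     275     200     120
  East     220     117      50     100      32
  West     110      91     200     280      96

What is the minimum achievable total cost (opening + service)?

For any fixed open set, each work cell goes to its cheapest open site; total = fixed + service.
{North, East}: Dover→North 44, Galt→North 52, Elton→East 50, Orton→East 100, Brent→East 32. Service 278; fixed 242; total 520.
{East, West}: Dover→West 110, Galt→West 91, Elton→East 50, Orton→East 100, Brent→East 32. Service 383; fixed 203; total 586.
{North, East, West}: Dover→North 44, Galt→North 52, Elton→East 50, Orton→East 100, Brent→East 32. Service 278; fixed 335; total 613.
{North, South, East, West}: service 278 + fixed 499 = 777
No other subset beats 520.

Minimum total cost: 520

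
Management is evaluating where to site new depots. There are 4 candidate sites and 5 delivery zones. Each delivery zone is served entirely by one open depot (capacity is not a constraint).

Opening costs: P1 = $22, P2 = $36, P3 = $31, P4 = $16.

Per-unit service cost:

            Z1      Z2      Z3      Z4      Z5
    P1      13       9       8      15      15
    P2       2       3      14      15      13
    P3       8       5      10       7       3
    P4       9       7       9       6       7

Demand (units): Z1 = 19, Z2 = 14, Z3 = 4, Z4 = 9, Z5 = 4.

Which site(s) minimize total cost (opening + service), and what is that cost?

For any fixed open set, each delivery zone goes to its cheapest open site; total = fixed + service.
{P2, P4}: Z1→P2 2·19=38, Z2→P2 3·14=42, Z3→P4 9·4=36, Z4→P4 6·9=54, Z5→P4 7·4=28. Service 198; fixed 52; total 250.
{P2, P3}: Z1→P2 2·19=38, Z2→P2 3·14=42, Z3→P3 10·4=40, Z4→P3 7·9=63, Z5→P3 3·4=12. Service 195; fixed 67; total 262.
{P2, P3, P4}: Z1→P2 2·19=38, Z2→P2 3·14=42, Z3→P4 9·4=36, Z4→P4 6·9=54, Z5→P3 3·4=12. Service 182; fixed 83; total 265.
{P1, P2, P3, P4}: service 178 + fixed 105 = 283
No other subset beats 250.

Open P2 and P4; minimum total cost 250.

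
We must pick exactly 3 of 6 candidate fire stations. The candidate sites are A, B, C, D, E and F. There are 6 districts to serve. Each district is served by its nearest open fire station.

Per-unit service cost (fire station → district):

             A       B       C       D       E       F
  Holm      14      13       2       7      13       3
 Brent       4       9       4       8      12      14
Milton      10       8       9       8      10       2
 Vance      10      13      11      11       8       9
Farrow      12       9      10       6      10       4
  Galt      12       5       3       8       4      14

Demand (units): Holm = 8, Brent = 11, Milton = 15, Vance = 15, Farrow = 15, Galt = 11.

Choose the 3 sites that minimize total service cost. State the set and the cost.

With exactly 3 open, each district uses its cheapest among the chosen.
{C, E, F}: Holm→C 2·8=16, Brent→C 4·11=44, Milton→F 2·15=30, Vance→E 8·15=120, Farrow→F 4·15=60, Galt→C 3·11=33. Service cost 303.
{A, C, F}: service cost 318
{B, C, F}: service cost 318
Among all 20 size-3 choices, {C, E, F} is lowest.

Choose C, E and F; total service cost 303.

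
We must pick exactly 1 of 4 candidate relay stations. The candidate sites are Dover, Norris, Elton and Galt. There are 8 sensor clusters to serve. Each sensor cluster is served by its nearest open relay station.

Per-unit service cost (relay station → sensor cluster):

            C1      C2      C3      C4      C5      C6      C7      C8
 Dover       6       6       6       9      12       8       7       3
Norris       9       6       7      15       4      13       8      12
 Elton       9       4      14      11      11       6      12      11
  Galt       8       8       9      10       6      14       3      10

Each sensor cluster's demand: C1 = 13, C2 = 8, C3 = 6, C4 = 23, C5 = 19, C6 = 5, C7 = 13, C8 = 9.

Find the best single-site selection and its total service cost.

With exactly 1 open, each sensor cluster uses its cheapest among the chosen.
{Dover}: C1→Dover 6·13=78, C2→Dover 6·8=48, C3→Dover 6·6=36, C4→Dover 9·23=207, C5→Dover 12·19=228, C6→Dover 8·5=40, C7→Dover 7·13=91, C8→Dover 3·9=27. Service cost 755.
{Galt}: service cost 765
{Norris}: service cost 905
Among all 4 size-1 choices, {Dover} is lowest.

Choose Dover only; total service cost 755.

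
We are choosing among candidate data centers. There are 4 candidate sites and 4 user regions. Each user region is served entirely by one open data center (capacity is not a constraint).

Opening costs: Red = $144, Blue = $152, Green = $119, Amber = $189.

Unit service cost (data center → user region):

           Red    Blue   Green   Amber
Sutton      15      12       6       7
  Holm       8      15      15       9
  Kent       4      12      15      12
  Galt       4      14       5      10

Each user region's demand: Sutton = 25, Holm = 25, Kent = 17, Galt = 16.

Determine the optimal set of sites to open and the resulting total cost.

Open Red and Green; minimum total cost 745.

For any fixed open set, each user region goes to its cheapest open site; total = fixed + service.
{Red, Green}: Sutton→Green 6·25=150, Holm→Red 8·25=200, Kent→Red 4·17=68, Galt→Red 4·16=64. Service 482; fixed 263; total 745.
{Red, Amber}: Sutton→Amber 7·25=175, Holm→Red 8·25=200, Kent→Red 4·17=68, Galt→Red 4·16=64. Service 507; fixed 333; total 840.
{Red}: Sutton→Red 15·25=375, Holm→Red 8·25=200, Kent→Red 4·17=68, Galt→Red 4·16=64. Service 707; fixed 144; total 851.
{Red, Blue, Green, Amber}: Sutton→Green 6·25=150, Holm→Red 8·25=200, Kent→Red 4·17=68, Galt→Red 4·16=64. Service 482; fixed 604; total 1086.
No other subset beats 745.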